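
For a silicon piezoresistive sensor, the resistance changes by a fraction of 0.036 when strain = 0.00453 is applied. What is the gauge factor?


Step 1: Identify values.
dR/R = 0.036, strain = 0.00453
Step 2: GF = (dR/R) / strain = 0.036 / 0.00453
GF = 7.9


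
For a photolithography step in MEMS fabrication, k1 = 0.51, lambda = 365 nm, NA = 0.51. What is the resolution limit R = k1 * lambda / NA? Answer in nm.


Step 1: Identify values: k1 = 0.51, lambda = 365 nm, NA = 0.51
Step 2: R = k1 * lambda / NA
R = 0.51 * 365 / 0.51
R = 365.0 nm


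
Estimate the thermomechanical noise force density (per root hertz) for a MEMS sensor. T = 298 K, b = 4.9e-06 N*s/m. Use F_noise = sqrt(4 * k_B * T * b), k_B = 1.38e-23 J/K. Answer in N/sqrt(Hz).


Step 1: Compute 4 * k_B * T * b
= 4 * 1.38e-23 * 298 * 4.9e-06
= 8.0603e-26 N^2/Hz
Step 2: F_noise = sqrt(8.0603e-26)
F_noise = 2.84e-13 N/sqrt(Hz)


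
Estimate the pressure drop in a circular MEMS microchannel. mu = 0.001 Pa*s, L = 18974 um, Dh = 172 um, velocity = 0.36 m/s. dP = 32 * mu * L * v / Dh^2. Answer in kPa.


Step 1: Convert to SI: L = 18974e-6 m, Dh = 172e-6 m
Step 2: dP = 32 * 0.001 * 18974e-6 * 0.36 / (172e-6)^2
Step 3: dP = 7388.47 Pa
Step 4: Convert to kPa: dP = 7.39 kPa


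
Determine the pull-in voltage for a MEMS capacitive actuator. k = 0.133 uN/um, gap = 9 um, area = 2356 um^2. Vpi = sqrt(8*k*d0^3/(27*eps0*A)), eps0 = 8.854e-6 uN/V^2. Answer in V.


Step 1: Compute numerator: 8 * k * d0^3 = 8 * 0.133 * 9^3 = 775.656
Step 2: Compute denominator: 27 * eps0 * A = 27 * 8.854e-6 * 2356 = 0.563221
Step 3: Vpi = sqrt(775.656 / 0.563221)
Vpi = 37.11 V


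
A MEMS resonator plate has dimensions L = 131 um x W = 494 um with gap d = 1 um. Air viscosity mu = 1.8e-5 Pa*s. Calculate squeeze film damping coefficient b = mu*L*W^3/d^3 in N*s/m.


Step 1: Convert to SI.
L = 131e-6 m, W = 494e-6 m, d = 1e-6 m
Step 2: W^3 = (494e-6)^3 = 1.21e-10 m^3
Step 3: d^3 = (1e-6)^3 = 1.00e-18 m^3
Step 4: b = 1.8e-5 * 131e-6 * 1.21e-10 / 1.00e-18
b = 2.84e-01 N*s/m


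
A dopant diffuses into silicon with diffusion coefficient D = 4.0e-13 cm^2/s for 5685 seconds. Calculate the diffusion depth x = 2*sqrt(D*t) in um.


Step 1: Compute D*t = 4.0e-13 * 5685 = 2.274e-09 cm^2
Step 2: sqrt(D*t) = 4.7686e-05 cm
Step 3: x = 2 * 4.7686e-05 cm = 9.5372e-05 cm
Step 4: Convert to um (1 cm = 1e4 um): x = 0.954 um


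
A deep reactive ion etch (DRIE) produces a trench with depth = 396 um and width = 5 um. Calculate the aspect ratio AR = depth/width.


Step 1: AR = depth / width
Step 2: AR = 396 / 5
AR = 79.2


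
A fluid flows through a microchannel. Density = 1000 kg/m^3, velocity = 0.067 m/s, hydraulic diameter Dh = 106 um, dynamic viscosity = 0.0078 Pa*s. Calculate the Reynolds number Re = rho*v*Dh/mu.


Step 1: Convert Dh to meters: Dh = 106e-6 m
Step 2: Re = rho * v * Dh / mu
Re = 1000 * 0.067 * 106e-6 / 0.0078
Re = 0.911


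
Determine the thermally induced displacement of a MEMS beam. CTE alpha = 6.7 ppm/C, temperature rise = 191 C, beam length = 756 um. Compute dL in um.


Step 1: Convert CTE: alpha = 6.7 ppm/C = 6.7e-6 /C
Step 2: dL = 6.7e-6 * 191 * 756
dL = 0.9675 um


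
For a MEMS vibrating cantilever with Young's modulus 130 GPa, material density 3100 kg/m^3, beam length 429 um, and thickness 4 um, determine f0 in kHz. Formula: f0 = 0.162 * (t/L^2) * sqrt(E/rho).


Step 1: Convert units to SI.
t_SI = 4e-6 m, L_SI = 429e-6 m
Step 2: Calculate sqrt(E/rho).
sqrt(130e9 / 3100) = 6475.76 m/s
Step 3: Compute f0.
f0 = 0.162 * 4e-6 / (429e-6)^2 * 6475.76 = 22800.9 Hz = 22.8 kHz


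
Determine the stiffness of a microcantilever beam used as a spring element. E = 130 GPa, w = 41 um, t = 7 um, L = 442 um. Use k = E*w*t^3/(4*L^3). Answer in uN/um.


Step 1: Convert E to consistent units (1 GPa = 1000 uN/um^2).
E = 130 GPa = 130000 uN/um^2
Step 2: Compute t^3 = 7^3 = 343
Step 3: Compute L^3 = 442^3 = 86350888
Step 4: k = 130000 * 41 * 343 / (4 * 86350888)
k = 5.2929 uN/um


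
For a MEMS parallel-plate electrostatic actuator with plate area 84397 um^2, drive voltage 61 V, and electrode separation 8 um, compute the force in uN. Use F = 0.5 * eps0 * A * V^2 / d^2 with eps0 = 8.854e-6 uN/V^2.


Step 1: Identify parameters.
eps0 = 8.854e-6 uN/V^2, A = 84397 um^2, V = 61 V, d = 8 um
Step 2: Compute V^2 = 61^2 = 3721
Step 3: Compute d^2 = 8^2 = 64
Step 4: F = 0.5 * 8.854e-6 * 84397 * 3721 / 64
F = 21.723 uN


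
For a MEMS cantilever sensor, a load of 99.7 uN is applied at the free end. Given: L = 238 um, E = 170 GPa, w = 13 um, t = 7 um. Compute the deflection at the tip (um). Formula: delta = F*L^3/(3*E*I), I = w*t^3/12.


Step 1: Calculate the second moment of area.
I = w * t^3 / 12 = 13 * 7^3 / 12 = 371.5833 um^4
Step 2: Convert E to consistent units (1 GPa = 1000 uN/um^2).
E = 170 GPa = 170000 uN/um^2
Step 3: Calculate tip deflection.
delta = F * L^3 / (3 * E * I)
delta = 99.7 * 238^3 / (3 * 170000 * 371.5833)
delta = 7.0925 um


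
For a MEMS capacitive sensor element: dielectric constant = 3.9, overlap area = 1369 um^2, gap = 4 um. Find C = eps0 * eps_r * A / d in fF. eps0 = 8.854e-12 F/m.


Step 1: Convert area to m^2: A = 1369e-12 m^2
Step 2: Convert gap to m: d = 4e-6 m
Step 3: C = eps0 * eps_r * A / d
C = 8.854e-12 * 3.9 * 1369e-12 / 4e-6
Step 4: Convert to fF (multiply by 1e15).
C = 11.82 fF


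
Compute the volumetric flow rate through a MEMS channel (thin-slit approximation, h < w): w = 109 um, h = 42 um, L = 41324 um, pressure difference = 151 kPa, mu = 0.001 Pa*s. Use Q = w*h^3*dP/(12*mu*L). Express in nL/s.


Step 1: Convert all dimensions to SI (meters).
w = 109e-6 m, h = 42e-6 m, L = 41324e-6 m, dP = 151e3 Pa
Step 2: Q = w * h^3 * dP / (12 * mu * L)
Q = 109e-6 * (42e-6)^3 * 151e3 / (12 * 0.001 * 41324e-6) = 2.45905203e-09 m^3/s
Step 3: Convert Q from m^3/s to nL/s (1 m^3 = 1e12 nL, so multiply by 1e12).
Q = 2459.052 nL/s


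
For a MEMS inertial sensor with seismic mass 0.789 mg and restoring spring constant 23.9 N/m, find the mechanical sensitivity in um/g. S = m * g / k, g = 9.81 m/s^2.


Step 1: Convert mass: m = 0.789 mg = 7.89e-07 kg
Step 2: S = m * g / k = 7.89e-07 * 9.81 / 23.9
Step 3: S = 3.24e-07 m/g
Step 4: Convert to um/g: S = 0.324 um/g


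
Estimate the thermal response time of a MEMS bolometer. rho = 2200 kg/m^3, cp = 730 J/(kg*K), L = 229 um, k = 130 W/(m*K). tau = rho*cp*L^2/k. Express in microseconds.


Step 1: Convert L to m: L = 229e-6 m
Step 2: L^2 = (229e-6)^2 = 5.2441e-08 m^2
Step 3: tau = 2200 * 730 * 5.2441e-08 / 130 = 6.4784805e-04 s
Step 4: Convert to microseconds (multiply by 1e6).
tau = 647.848 us


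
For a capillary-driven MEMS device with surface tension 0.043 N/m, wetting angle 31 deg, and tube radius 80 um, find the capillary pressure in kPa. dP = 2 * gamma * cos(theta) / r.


Step 1: cos(31 deg) = 0.8572
Step 2: Convert r to m: r = 80e-6 m
Step 3: dP = 2 * 0.043 * 0.8572 / 80e-6 = 921.5 Pa
Step 4: Convert Pa to kPa (divide by 1000).
dP = 0.92 kPa


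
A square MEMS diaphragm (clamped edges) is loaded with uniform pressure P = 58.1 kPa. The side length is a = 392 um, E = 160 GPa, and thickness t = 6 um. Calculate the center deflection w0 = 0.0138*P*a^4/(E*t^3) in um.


Step 1: Convert pressure to compatible units (E is in GPa, so P in GPa).
P = 58.1 kPa = 58.1e-6 GPa
Step 2: Compute numerator: 0.0138 * P * a^4.
a^4 = 392^4 = 23612624896
numerator = 0.0138 * 58.1e-6 * 23612624896 = 1.89321e+04
Step 3: Compute denominator: E * t^3 = 160 * 6^3 = 34560
Step 4: w0 = numerator / denominator = 1.89321e+04 / 34560 = 0.5478 um


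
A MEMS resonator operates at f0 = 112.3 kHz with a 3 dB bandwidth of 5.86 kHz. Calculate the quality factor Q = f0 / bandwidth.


Step 1: Q = f0 / bandwidth
Step 2: Q = 112.3 / 5.86
Q = 19.2


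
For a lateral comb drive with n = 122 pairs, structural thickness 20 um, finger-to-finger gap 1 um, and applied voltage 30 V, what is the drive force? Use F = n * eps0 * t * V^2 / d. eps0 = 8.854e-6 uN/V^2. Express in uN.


Step 1: Parameters: n=122, eps0=8.854e-6 uN/V^2, t=20 um, V=30 V, d=1 um
Step 2: V^2 = 900
Step 3: F = 122 * 8.854e-6 * 20 * 900 / 1
F = 19.443 uN


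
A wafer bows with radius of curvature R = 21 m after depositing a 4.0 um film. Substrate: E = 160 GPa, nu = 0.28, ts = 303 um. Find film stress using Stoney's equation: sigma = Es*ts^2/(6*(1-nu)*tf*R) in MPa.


Step 1: Compute numerator: Es * ts^2 = 160 * 303^2 = 14689440 (GPa*um^2)
Step 2: Compute denominator (R in um): 6*(1-nu)*tf*R = 6*0.72*4.0*21e6 = 362880000.0 (um^2)
Step 3: sigma (GPa) = 14689440 / 362880000.0 = 4.048e-02 GPa
Step 4: Convert to MPa (x1000): sigma = 40.5 MPa


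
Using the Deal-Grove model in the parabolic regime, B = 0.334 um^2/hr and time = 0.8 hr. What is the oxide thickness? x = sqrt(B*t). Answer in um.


Step 1: Compute B*t = 0.334 * 0.8 = 0.2672
Step 2: x = sqrt(0.2672)
x = 0.517 um


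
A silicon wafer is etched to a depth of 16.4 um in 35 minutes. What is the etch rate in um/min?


Step 1: Etch rate = depth / time
Step 2: rate = 16.4 / 35
rate = 0.469 um/min


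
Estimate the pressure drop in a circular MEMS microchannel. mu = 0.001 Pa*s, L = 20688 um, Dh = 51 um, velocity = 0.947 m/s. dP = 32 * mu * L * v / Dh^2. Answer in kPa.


Step 1: Convert to SI: L = 20688e-6 m, Dh = 51e-6 m
Step 2: dP = 32 * 0.001 * 20688e-6 * 0.947 / (51e-6)^2
Step 3: dP = 241033.89 Pa
Step 4: Convert to kPa: dP = 241.03 kPa


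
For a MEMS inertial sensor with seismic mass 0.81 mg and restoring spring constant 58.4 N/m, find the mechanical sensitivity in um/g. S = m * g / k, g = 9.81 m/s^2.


Step 1: Convert mass: m = 0.81 mg = 8.10e-07 kg
Step 2: S = m * g / k = 8.10e-07 * 9.81 / 58.4
Step 3: S = 1.36e-07 m/g
Step 4: Convert to um/g: S = 0.136 um/g


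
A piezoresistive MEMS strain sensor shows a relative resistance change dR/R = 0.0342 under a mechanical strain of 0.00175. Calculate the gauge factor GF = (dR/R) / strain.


Step 1: Identify values.
dR/R = 0.0342, strain = 0.00175
Step 2: GF = (dR/R) / strain = 0.0342 / 0.00175
GF = 19.5


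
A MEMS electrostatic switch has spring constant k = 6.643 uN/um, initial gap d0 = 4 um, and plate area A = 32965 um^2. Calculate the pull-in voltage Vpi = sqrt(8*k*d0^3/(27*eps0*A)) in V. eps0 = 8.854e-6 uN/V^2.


Step 1: Compute numerator: 8 * k * d0^3 = 8 * 6.643 * 4^3 = 3401.216
Step 2: Compute denominator: 27 * eps0 * A = 27 * 8.854e-6 * 32965 = 7.880547
Step 3: Vpi = sqrt(3401.216 / 7.880547)
Vpi = 20.77 V


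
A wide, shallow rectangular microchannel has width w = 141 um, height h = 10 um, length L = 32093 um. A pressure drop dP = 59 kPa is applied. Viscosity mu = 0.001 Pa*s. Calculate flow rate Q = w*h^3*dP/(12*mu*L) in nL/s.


Step 1: Convert all dimensions to SI (meters).
w = 141e-6 m, h = 10e-6 m, L = 32093e-6 m, dP = 59e3 Pa
Step 2: Q = w * h^3 * dP / (12 * mu * L)
Q = 141e-6 * (10e-6)^3 * 59e3 / (12 * 0.001 * 32093e-6) = 2.160128e-11 m^3/s
Step 3: Convert Q from m^3/s to nL/s (1 m^3 = 1e12 nL, so multiply by 1e12).
Q = 21.601 nL/s


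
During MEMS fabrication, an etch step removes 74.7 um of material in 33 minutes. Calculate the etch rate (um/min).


Step 1: Etch rate = depth / time
Step 2: rate = 74.7 / 33
rate = 2.264 um/min


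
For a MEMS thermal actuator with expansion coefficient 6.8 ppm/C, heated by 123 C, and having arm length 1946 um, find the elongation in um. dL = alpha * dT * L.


Step 1: Convert CTE: alpha = 6.8 ppm/C = 6.8e-6 /C
Step 2: dL = 6.8e-6 * 123 * 1946
dL = 1.6276 um


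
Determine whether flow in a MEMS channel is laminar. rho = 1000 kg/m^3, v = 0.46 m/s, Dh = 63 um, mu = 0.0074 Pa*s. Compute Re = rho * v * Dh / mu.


Step 1: Convert Dh to meters: Dh = 63e-6 m
Step 2: Re = rho * v * Dh / mu
Re = 1000 * 0.46 * 63e-6 / 0.0074
Re = 3.916
Since Re = 3.916 is below ~2300, the flow is laminar.


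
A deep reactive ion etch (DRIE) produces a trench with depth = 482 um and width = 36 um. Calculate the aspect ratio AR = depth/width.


Step 1: AR = depth / width
Step 2: AR = 482 / 36
AR = 13.4


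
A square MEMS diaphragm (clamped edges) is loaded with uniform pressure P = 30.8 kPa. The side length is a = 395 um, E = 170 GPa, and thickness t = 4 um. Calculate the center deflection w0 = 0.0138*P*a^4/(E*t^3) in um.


Step 1: Convert pressure to compatible units (E is in GPa, so P in GPa).
P = 30.8 kPa = 30.8e-6 GPa
Step 2: Compute numerator: 0.0138 * P * a^4.
a^4 = 395^4 = 24343800625
numerator = 0.0138 * 30.8e-6 * 24343800625 = 1.0347e+04
Step 3: Compute denominator: E * t^3 = 170 * 4^3 = 10880
Step 4: w0 = numerator / denominator = 1.0347e+04 / 10880 = 0.951 um


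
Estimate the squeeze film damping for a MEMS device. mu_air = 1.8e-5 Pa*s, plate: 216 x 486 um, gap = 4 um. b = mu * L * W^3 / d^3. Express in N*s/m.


Step 1: Convert to SI.
L = 216e-6 m, W = 486e-6 m, d = 4e-6 m
Step 2: W^3 = (486e-6)^3 = 1.15e-10 m^3
Step 3: d^3 = (4e-6)^3 = 6.40e-17 m^3
Step 4: b = 1.8e-5 * 216e-6 * 1.15e-10 / 6.40e-17
b = 6.97e-03 N*s/m


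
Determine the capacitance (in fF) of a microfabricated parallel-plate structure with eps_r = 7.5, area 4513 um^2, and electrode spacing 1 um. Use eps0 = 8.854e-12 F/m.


Step 1: Convert area to m^2: A = 4513e-12 m^2
Step 2: Convert gap to m: d = 1e-6 m
Step 3: C = eps0 * eps_r * A / d
C = 8.854e-12 * 7.5 * 4513e-12 / 1e-6
Step 4: Convert to fF (multiply by 1e15).
C = 299.69 fF


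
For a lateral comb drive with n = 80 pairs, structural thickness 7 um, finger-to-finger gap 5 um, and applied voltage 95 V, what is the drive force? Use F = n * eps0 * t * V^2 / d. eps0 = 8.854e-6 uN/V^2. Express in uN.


Step 1: Parameters: n=80, eps0=8.854e-6 uN/V^2, t=7 um, V=95 V, d=5 um
Step 2: V^2 = 9025
Step 3: F = 80 * 8.854e-6 * 7 * 9025 / 5
F = 8.95 uN


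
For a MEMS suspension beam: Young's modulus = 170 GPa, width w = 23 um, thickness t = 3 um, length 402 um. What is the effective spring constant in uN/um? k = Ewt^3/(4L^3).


Step 1: Convert E to consistent units (1 GPa = 1000 uN/um^2).
E = 170 GPa = 170000 uN/um^2
Step 2: Compute t^3 = 3^3 = 27
Step 3: Compute L^3 = 402^3 = 64964808
Step 4: k = 170000 * 23 * 27 / (4 * 64964808)
k = 0.4063 uN/um


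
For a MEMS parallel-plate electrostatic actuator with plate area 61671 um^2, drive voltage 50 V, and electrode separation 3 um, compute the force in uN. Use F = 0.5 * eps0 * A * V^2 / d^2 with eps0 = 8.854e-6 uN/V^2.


Step 1: Identify parameters.
eps0 = 8.854e-6 uN/V^2, A = 61671 um^2, V = 50 V, d = 3 um
Step 2: Compute V^2 = 50^2 = 2500
Step 3: Compute d^2 = 3^2 = 9
Step 4: F = 0.5 * 8.854e-6 * 61671 * 2500 / 9
F = 75.838 uN


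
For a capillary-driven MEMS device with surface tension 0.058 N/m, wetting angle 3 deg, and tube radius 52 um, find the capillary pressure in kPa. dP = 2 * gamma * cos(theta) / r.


Step 1: cos(3 deg) = 0.9986
Step 2: Convert r to m: r = 52e-6 m
Step 3: dP = 2 * 0.058 * 0.9986 / 52e-6 = 2227.6 Pa
Step 4: Convert Pa to kPa (divide by 1000).
dP = 2.23 kPa


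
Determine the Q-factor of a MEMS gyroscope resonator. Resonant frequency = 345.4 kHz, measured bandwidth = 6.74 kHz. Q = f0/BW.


Step 1: Q = f0 / bandwidth
Step 2: Q = 345.4 / 6.74
Q = 51.2


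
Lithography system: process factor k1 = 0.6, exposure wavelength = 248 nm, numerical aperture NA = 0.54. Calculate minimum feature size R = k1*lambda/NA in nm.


Step 1: Identify values: k1 = 0.6, lambda = 248 nm, NA = 0.54
Step 2: R = k1 * lambda / NA
R = 0.6 * 248 / 0.54
R = 275.6 nm


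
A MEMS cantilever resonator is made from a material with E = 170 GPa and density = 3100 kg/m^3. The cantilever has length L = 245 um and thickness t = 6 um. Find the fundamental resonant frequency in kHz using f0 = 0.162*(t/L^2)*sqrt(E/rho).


Step 1: Convert units to SI.
t_SI = 6e-6 m, L_SI = 245e-6 m
Step 2: Calculate sqrt(E/rho).
sqrt(170e9 / 3100) = 7405.32 m/s
Step 3: Compute f0.
f0 = 0.162 * 6e-6 / (245e-6)^2 * 7405.32 = 119916.2 Hz = 119.92 kHz


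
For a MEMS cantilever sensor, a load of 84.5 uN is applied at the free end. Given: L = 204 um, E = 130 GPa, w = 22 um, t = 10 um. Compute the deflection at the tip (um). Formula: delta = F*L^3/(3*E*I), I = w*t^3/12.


Step 1: Calculate the second moment of area.
I = w * t^3 / 12 = 22 * 10^3 / 12 = 1833.3333 um^4
Step 2: Convert E to consistent units (1 GPa = 1000 uN/um^2).
E = 130 GPa = 130000 uN/um^2
Step 3: Calculate tip deflection.
delta = F * L^3 / (3 * E * I)
delta = 84.5 * 204^3 / (3 * 130000 * 1833.3333)
delta = 1.0033 um


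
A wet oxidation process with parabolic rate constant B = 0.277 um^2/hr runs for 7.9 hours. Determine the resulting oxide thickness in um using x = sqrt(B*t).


Step 1: Compute B*t = 0.277 * 7.9 = 2.1883
Step 2: x = sqrt(2.1883)
x = 1.479 um


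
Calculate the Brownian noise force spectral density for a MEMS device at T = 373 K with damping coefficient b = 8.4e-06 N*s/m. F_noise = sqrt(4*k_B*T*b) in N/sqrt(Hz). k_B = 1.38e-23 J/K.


Step 1: Compute 4 * k_B * T * b
= 4 * 1.38e-23 * 373 * 8.4e-06
= 1.7295e-25 N^2/Hz
Step 2: F_noise = sqrt(1.7295e-25)
F_noise = 4.16e-13 N/sqrt(Hz)


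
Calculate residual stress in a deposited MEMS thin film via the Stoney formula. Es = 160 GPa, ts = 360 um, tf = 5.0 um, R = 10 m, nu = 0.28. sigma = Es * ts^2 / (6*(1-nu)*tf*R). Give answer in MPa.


Step 1: Compute numerator: Es * ts^2 = 160 * 360^2 = 20736000 (GPa*um^2)
Step 2: Compute denominator (R in um): 6*(1-nu)*tf*R = 6*0.72*5.0*10e6 = 216000000.0 (um^2)
Step 3: sigma (GPa) = 20736000 / 216000000.0 = 9.6e-02 GPa
Step 4: Convert to MPa (x1000): sigma = 96.0 MPa


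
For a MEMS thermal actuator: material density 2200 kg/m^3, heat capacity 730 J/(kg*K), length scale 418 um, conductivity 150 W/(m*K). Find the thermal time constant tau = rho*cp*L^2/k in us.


Step 1: Convert L to m: L = 418e-6 m
Step 2: L^2 = (418e-6)^2 = 1.74724e-07 m^2
Step 3: tau = 2200 * 730 * 1.74724e-07 / 150 = 1.87071163e-03 s
Step 4: Convert to microseconds (multiply by 1e6).
tau = 1870.712 us


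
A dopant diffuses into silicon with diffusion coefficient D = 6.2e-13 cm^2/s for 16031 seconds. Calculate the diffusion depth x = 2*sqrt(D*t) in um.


Step 1: Compute D*t = 6.2e-13 * 16031 = 9.93922e-09 cm^2
Step 2: sqrt(D*t) = 9.96956e-05 cm
Step 3: x = 2 * 9.96956e-05 cm = 1.993912e-04 cm
Step 4: Convert to um (1 cm = 1e4 um): x = 1.994 um


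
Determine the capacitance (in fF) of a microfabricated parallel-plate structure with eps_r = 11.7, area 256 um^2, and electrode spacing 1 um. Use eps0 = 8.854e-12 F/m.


Step 1: Convert area to m^2: A = 256e-12 m^2
Step 2: Convert gap to m: d = 1e-6 m
Step 3: C = eps0 * eps_r * A / d
C = 8.854e-12 * 11.7 * 256e-12 / 1e-6
Step 4: Convert to fF (multiply by 1e15).
C = 26.52 fF


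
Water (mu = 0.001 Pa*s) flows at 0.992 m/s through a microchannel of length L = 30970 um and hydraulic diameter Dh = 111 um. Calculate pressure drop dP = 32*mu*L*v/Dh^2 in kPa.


Step 1: Convert to SI: L = 30970e-6 m, Dh = 111e-6 m
Step 2: dP = 32 * 0.001 * 30970e-6 * 0.992 / (111e-6)^2
Step 3: dP = 79791.55 Pa
Step 4: Convert to kPa: dP = 79.79 kPa


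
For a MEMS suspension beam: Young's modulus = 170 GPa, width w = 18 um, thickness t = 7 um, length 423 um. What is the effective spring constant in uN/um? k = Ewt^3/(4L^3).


Step 1: Convert E to consistent units (1 GPa = 1000 uN/um^2).
E = 170 GPa = 170000 uN/um^2
Step 2: Compute t^3 = 7^3 = 343
Step 3: Compute L^3 = 423^3 = 75686967
Step 4: k = 170000 * 18 * 343 / (4 * 75686967)
k = 3.4668 uN/um


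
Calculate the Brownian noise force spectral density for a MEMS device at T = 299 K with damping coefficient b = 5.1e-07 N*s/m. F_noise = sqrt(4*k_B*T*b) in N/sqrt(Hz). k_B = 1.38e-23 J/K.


Step 1: Compute 4 * k_B * T * b
= 4 * 1.38e-23 * 299 * 5.1e-07
= 8.4174e-27 N^2/Hz
Step 2: F_noise = sqrt(8.4174e-27)
F_noise = 9.17e-14 N/sqrt(Hz)


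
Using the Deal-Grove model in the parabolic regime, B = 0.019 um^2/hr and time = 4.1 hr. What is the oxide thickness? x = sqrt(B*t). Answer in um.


Step 1: Compute B*t = 0.019 * 4.1 = 0.0779
Step 2: x = sqrt(0.0779)
x = 0.279 um


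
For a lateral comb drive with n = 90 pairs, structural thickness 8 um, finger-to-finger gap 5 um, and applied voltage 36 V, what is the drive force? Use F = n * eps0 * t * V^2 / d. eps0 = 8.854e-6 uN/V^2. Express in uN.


Step 1: Parameters: n=90, eps0=8.854e-6 uN/V^2, t=8 um, V=36 V, d=5 um
Step 2: V^2 = 1296
Step 3: F = 90 * 8.854e-6 * 8 * 1296 / 5
F = 1.652 uN


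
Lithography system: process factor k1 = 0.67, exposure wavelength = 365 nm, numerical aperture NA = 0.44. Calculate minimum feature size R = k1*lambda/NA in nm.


Step 1: Identify values: k1 = 0.67, lambda = 365 nm, NA = 0.44
Step 2: R = k1 * lambda / NA
R = 0.67 * 365 / 0.44
R = 555.8 nm


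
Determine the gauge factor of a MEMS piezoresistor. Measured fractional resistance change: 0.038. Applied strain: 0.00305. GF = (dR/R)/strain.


Step 1: Identify values.
dR/R = 0.038, strain = 0.00305
Step 2: GF = (dR/R) / strain = 0.038 / 0.00305
GF = 12.5


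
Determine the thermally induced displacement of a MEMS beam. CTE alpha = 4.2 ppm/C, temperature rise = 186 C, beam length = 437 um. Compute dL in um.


Step 1: Convert CTE: alpha = 4.2 ppm/C = 4.2e-6 /C
Step 2: dL = 4.2e-6 * 186 * 437
dL = 0.3414 um


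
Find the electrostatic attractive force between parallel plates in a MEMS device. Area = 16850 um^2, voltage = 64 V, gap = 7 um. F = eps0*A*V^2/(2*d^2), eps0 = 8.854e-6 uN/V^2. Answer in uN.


Step 1: Identify parameters.
eps0 = 8.854e-6 uN/V^2, A = 16850 um^2, V = 64 V, d = 7 um
Step 2: Compute V^2 = 64^2 = 4096
Step 3: Compute d^2 = 7^2 = 49
Step 4: F = 0.5 * 8.854e-6 * 16850 * 4096 / 49
F = 6.236 uN


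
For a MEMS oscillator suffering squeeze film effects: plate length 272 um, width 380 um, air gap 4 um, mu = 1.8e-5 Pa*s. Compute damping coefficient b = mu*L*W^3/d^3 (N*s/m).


Step 1: Convert to SI.
L = 272e-6 m, W = 380e-6 m, d = 4e-6 m
Step 2: W^3 = (380e-6)^3 = 5.49e-11 m^3
Step 3: d^3 = (4e-6)^3 = 6.40e-17 m^3
Step 4: b = 1.8e-5 * 272e-6 * 5.49e-11 / 6.40e-17
b = 4.20e-03 N*s/m


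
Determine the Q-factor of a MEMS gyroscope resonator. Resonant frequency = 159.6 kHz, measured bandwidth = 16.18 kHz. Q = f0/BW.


Step 1: Q = f0 / bandwidth
Step 2: Q = 159.6 / 16.18
Q = 9.9


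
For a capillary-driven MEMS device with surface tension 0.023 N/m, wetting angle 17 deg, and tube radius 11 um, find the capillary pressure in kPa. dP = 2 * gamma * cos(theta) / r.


Step 1: cos(17 deg) = 0.9563
Step 2: Convert r to m: r = 11e-6 m
Step 3: dP = 2 * 0.023 * 0.9563 / 11e-6 = 3999.1 Pa
Step 4: Convert Pa to kPa (divide by 1000).
dP = 4.0 kPa


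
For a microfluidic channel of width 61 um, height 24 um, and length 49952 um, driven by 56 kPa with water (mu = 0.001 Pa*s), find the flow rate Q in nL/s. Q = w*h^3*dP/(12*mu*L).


Step 1: Convert all dimensions to SI (meters).
w = 61e-6 m, h = 24e-6 m, L = 49952e-6 m, dP = 56e3 Pa
Step 2: Q = w * h^3 * dP / (12 * mu * L)
Q = 61e-6 * (24e-6)^3 * 56e3 / (12 * 0.001 * 49952e-6) = 7.87803e-11 m^3/s
Step 3: Convert Q from m^3/s to nL/s (1 m^3 = 1e12 nL, so multiply by 1e12).
Q = 78.78 nL/s


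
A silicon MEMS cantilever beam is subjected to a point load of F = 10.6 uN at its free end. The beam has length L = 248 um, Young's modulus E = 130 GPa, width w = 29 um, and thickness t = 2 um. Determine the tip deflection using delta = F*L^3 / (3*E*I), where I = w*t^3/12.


Step 1: Calculate the second moment of area.
I = w * t^3 / 12 = 29 * 2^3 / 12 = 19.3333 um^4
Step 2: Convert E to consistent units (1 GPa = 1000 uN/um^2).
E = 130 GPa = 130000 uN/um^2
Step 3: Calculate tip deflection.
delta = F * L^3 / (3 * E * I)
delta = 10.6 * 248^3 / (3 * 130000 * 19.3333)
delta = 21.4432 um


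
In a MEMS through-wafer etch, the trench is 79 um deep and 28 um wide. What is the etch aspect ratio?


Step 1: AR = depth / width
Step 2: AR = 79 / 28
AR = 2.8


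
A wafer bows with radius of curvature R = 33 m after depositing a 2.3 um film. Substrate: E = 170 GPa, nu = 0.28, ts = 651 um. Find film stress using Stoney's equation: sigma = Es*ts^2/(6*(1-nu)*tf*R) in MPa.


Step 1: Compute numerator: Es * ts^2 = 170 * 651^2 = 72046170 (GPa*um^2)
Step 2: Compute denominator (R in um): 6*(1-nu)*tf*R = 6*0.72*2.3*33e6 = 327888000.0 (um^2)
Step 3: sigma (GPa) = 72046170 / 327888000.0 = 2.19728e-01 GPa
Step 4: Convert to MPa (x1000): sigma = 219.7 MPa


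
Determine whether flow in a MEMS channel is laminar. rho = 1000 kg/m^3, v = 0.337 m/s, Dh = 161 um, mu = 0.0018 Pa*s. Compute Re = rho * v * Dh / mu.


Step 1: Convert Dh to meters: Dh = 161e-6 m
Step 2: Re = rho * v * Dh / mu
Re = 1000 * 0.337 * 161e-6 / 0.0018
Re = 30.143
Since Re = 30.143 is below ~2300, the flow is laminar.


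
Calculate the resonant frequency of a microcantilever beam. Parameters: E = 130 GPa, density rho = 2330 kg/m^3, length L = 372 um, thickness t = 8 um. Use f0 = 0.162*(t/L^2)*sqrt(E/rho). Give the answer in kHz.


Step 1: Convert units to SI.
t_SI = 8e-6 m, L_SI = 372e-6 m
Step 2: Calculate sqrt(E/rho).
sqrt(130e9 / 2330) = 7469.54 m/s
Step 3: Compute f0.
f0 = 0.162 * 8e-6 / (372e-6)^2 * 7469.54 = 69954.1 Hz = 69.95 kHz


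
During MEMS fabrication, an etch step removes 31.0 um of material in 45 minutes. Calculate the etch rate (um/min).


Step 1: Etch rate = depth / time
Step 2: rate = 31.0 / 45
rate = 0.689 um/min


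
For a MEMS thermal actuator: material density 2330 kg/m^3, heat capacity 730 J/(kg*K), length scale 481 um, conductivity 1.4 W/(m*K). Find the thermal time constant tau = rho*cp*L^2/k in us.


Step 1: Convert L to m: L = 481e-6 m
Step 2: L^2 = (481e-6)^2 = 2.31361e-07 m^2
Step 3: tau = 2330 * 730 * 2.31361e-07 / 1.4 = 2.8108708921e-01 s
Step 4: Convert to microseconds (multiply by 1e6).
tau = 281087.089 us


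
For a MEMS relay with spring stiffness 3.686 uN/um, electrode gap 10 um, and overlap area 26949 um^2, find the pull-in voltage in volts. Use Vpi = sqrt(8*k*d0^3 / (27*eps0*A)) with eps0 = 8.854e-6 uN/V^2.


Step 1: Compute numerator: 8 * k * d0^3 = 8 * 3.686 * 10^3 = 29488.0
Step 2: Compute denominator: 27 * eps0 * A = 27 * 8.854e-6 * 26949 = 6.442374
Step 3: Vpi = sqrt(29488.0 / 6.442374)
Vpi = 67.65 V


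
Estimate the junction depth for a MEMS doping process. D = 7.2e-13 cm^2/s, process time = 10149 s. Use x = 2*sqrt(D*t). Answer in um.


Step 1: Compute D*t = 7.2e-13 * 10149 = 7.30728e-09 cm^2
Step 2: sqrt(D*t) = 8.5483e-05 cm
Step 3: x = 2 * 8.5483e-05 cm = 1.70966e-04 cm
Step 4: Convert to um (1 cm = 1e4 um): x = 1.71 um


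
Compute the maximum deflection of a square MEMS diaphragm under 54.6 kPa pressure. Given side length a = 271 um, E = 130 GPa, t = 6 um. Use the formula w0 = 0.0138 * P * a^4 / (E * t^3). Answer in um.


Step 1: Convert pressure to compatible units (E is in GPa, so P in GPa).
P = 54.6 kPa = 54.6e-6 GPa
Step 2: Compute numerator: 0.0138 * P * a^4.
a^4 = 271^4 = 5393580481
numerator = 0.0138 * 54.6e-6 * 5393580481 = 4.06396e+03
Step 3: Compute denominator: E * t^3 = 130 * 6^3 = 28080
Step 4: w0 = numerator / denominator = 4.06396e+03 / 28080 = 0.1447 um


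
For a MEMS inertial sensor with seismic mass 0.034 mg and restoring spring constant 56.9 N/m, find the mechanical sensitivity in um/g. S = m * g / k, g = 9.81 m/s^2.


Step 1: Convert mass: m = 0.034 mg = 3.40e-08 kg
Step 2: S = m * g / k = 3.40e-08 * 9.81 / 56.9
Step 3: S = 5.86e-09 m/g
Step 4: Convert to um/g: S = 0.006 um/g


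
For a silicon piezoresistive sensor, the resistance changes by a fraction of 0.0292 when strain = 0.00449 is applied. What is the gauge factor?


Step 1: Identify values.
dR/R = 0.0292, strain = 0.00449
Step 2: GF = (dR/R) / strain = 0.0292 / 0.00449
GF = 6.5


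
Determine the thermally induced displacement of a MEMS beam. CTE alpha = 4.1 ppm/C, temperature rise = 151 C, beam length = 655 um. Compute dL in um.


Step 1: Convert CTE: alpha = 4.1 ppm/C = 4.1e-6 /C
Step 2: dL = 4.1e-6 * 151 * 655
dL = 0.4055 um


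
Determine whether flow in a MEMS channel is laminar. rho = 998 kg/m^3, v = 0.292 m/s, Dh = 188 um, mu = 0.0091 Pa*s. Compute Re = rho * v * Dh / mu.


Step 1: Convert Dh to meters: Dh = 188e-6 m
Step 2: Re = rho * v * Dh / mu
Re = 998 * 0.292 * 188e-6 / 0.0091
Re = 6.02
Since Re = 6.02 is below ~2300, the flow is laminar.


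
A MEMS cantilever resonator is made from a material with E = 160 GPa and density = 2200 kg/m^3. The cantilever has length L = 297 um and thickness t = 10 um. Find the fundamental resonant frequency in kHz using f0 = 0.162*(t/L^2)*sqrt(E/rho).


Step 1: Convert units to SI.
t_SI = 10e-6 m, L_SI = 297e-6 m
Step 2: Calculate sqrt(E/rho).
sqrt(160e9 / 2200) = 8528.03 m/s
Step 3: Compute f0.
f0 = 0.162 * 10e-6 / (297e-6)^2 * 8528.03 = 156621.3 Hz = 156.62 kHz


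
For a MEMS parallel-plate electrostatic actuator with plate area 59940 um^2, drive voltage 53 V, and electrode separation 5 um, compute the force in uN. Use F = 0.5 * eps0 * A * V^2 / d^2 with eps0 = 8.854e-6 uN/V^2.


Step 1: Identify parameters.
eps0 = 8.854e-6 uN/V^2, A = 59940 um^2, V = 53 V, d = 5 um
Step 2: Compute V^2 = 53^2 = 2809
Step 3: Compute d^2 = 5^2 = 25
Step 4: F = 0.5 * 8.854e-6 * 59940 * 2809 / 25
F = 29.815 uN


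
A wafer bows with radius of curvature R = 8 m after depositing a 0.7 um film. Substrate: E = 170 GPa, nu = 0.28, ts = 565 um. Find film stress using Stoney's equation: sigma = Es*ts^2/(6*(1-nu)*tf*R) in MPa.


Step 1: Compute numerator: Es * ts^2 = 170 * 565^2 = 54268250 (GPa*um^2)
Step 2: Compute denominator (R in um): 6*(1-nu)*tf*R = 6*0.72*0.7*8e6 = 24192000.0 (um^2)
Step 3: sigma (GPa) = 54268250 / 24192000.0 = 2.243231e+00 GPa
Step 4: Convert to MPa (x1000): sigma = 2243.2 MPa


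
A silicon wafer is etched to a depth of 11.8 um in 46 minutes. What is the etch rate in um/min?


Step 1: Etch rate = depth / time
Step 2: rate = 11.8 / 46
rate = 0.257 um/min


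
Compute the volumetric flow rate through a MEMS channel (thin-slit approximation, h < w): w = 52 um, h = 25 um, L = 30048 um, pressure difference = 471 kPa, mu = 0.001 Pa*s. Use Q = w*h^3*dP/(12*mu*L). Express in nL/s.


Step 1: Convert all dimensions to SI (meters).
w = 52e-6 m, h = 25e-6 m, L = 30048e-6 m, dP = 471e3 Pa
Step 2: Q = w * h^3 * dP / (12 * mu * L)
Q = 52e-6 * (25e-6)^3 * 471e3 / (12 * 0.001 * 30048e-6) = 1.06132272e-09 m^3/s
Step 3: Convert Q from m^3/s to nL/s (1 m^3 = 1e12 nL, so multiply by 1e12).
Q = 1061.323 nL/s


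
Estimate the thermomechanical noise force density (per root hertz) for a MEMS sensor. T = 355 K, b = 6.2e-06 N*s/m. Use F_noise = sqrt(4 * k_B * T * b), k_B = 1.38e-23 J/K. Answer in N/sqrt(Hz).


Step 1: Compute 4 * k_B * T * b
= 4 * 1.38e-23 * 355 * 6.2e-06
= 1.2150e-25 N^2/Hz
Step 2: F_noise = sqrt(1.2150e-25)
F_noise = 3.49e-13 N/sqrt(Hz)


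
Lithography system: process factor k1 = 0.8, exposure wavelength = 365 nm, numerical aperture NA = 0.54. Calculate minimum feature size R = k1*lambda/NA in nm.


Step 1: Identify values: k1 = 0.8, lambda = 365 nm, NA = 0.54
Step 2: R = k1 * lambda / NA
R = 0.8 * 365 / 0.54
R = 540.7 nm


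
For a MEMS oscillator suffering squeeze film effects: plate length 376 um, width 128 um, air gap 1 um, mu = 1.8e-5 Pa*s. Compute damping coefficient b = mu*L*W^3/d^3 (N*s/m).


Step 1: Convert to SI.
L = 376e-6 m, W = 128e-6 m, d = 1e-6 m
Step 2: W^3 = (128e-6)^3 = 2.10e-12 m^3
Step 3: d^3 = (1e-6)^3 = 1.00e-18 m^3
Step 4: b = 1.8e-5 * 376e-6 * 2.10e-12 / 1.00e-18
b = 1.42e-02 N*s/m


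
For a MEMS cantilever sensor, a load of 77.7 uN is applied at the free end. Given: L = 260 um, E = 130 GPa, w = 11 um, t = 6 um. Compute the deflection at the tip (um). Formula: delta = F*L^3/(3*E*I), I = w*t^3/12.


Step 1: Calculate the second moment of area.
I = w * t^3 / 12 = 11 * 6^3 / 12 = 198.0 um^4
Step 2: Convert E to consistent units (1 GPa = 1000 uN/um^2).
E = 130 GPa = 130000 uN/um^2
Step 3: Calculate tip deflection.
delta = F * L^3 / (3 * E * I)
delta = 77.7 * 260^3 / (3 * 130000 * 198.0)
delta = 17.6853 um


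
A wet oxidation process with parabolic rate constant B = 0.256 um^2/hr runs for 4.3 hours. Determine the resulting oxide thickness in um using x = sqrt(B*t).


Step 1: Compute B*t = 0.256 * 4.3 = 1.1008
Step 2: x = sqrt(1.1008)
x = 1.049 um


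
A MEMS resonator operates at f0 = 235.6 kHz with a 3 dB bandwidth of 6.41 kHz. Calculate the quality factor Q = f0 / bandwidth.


Step 1: Q = f0 / bandwidth
Step 2: Q = 235.6 / 6.41
Q = 36.8


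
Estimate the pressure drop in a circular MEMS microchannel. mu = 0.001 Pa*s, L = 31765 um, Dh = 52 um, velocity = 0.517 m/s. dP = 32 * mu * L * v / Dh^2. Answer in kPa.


Step 1: Convert to SI: L = 31765e-6 m, Dh = 52e-6 m
Step 2: dP = 32 * 0.001 * 31765e-6 * 0.517 / (52e-6)^2
Step 3: dP = 194349.17 Pa
Step 4: Convert to kPa: dP = 194.35 kPa


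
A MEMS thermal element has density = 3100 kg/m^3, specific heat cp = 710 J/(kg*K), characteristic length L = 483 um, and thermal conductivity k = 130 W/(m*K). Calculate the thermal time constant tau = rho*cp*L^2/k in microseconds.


Step 1: Convert L to m: L = 483e-6 m
Step 2: L^2 = (483e-6)^2 = 2.33289e-07 m^2
Step 3: tau = 3100 * 710 * 2.33289e-07 / 130 = 3.94976222e-03 s
Step 4: Convert to microseconds (multiply by 1e6).
tau = 3949.762 us


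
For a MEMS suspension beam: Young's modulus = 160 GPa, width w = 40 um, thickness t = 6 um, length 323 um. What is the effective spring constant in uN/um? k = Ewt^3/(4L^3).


Step 1: Convert E to consistent units (1 GPa = 1000 uN/um^2).
E = 160 GPa = 160000 uN/um^2
Step 2: Compute t^3 = 6^3 = 216
Step 3: Compute L^3 = 323^3 = 33698267
Step 4: k = 160000 * 40 * 216 / (4 * 33698267)
k = 10.2557 uN/um


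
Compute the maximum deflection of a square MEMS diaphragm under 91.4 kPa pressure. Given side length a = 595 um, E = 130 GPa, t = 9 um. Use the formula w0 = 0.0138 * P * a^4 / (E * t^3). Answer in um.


Step 1: Convert pressure to compatible units (E is in GPa, so P in GPa).
P = 91.4 kPa = 91.4e-6 GPa
Step 2: Compute numerator: 0.0138 * P * a^4.
a^4 = 595^4 = 125333700625
numerator = 0.0138 * 91.4e-6 * 125333700625 = 1.580859e+05
Step 3: Compute denominator: E * t^3 = 130 * 9^3 = 94770
Step 4: w0 = numerator / denominator = 1.580859e+05 / 94770 = 1.6681 um


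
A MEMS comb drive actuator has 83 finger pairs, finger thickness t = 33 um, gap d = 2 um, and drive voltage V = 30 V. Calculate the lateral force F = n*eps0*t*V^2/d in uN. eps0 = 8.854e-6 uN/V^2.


Step 1: Parameters: n=83, eps0=8.854e-6 uN/V^2, t=33 um, V=30 V, d=2 um
Step 2: V^2 = 900
Step 3: F = 83 * 8.854e-6 * 33 * 900 / 2
F = 10.913 uN


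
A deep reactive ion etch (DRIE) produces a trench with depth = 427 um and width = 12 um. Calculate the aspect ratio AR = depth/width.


Step 1: AR = depth / width
Step 2: AR = 427 / 12
AR = 35.6


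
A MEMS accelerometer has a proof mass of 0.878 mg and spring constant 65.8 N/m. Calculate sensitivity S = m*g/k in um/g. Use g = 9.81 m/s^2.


Step 1: Convert mass: m = 0.878 mg = 8.78e-07 kg
Step 2: S = m * g / k = 8.78e-07 * 9.81 / 65.8
Step 3: S = 1.31e-07 m/g
Step 4: Convert to um/g: S = 0.131 um/g


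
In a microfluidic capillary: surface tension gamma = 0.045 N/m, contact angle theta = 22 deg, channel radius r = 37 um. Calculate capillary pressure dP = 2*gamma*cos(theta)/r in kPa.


Step 1: cos(22 deg) = 0.9272
Step 2: Convert r to m: r = 37e-6 m
Step 3: dP = 2 * 0.045 * 0.9272 / 37e-6 = 2255.4 Pa
Step 4: Convert Pa to kPa (divide by 1000).
dP = 2.26 kPa


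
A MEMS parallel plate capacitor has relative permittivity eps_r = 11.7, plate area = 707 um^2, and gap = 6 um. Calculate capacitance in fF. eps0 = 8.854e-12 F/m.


Step 1: Convert area to m^2: A = 707e-12 m^2
Step 2: Convert gap to m: d = 6e-6 m
Step 3: C = eps0 * eps_r * A / d
C = 8.854e-12 * 11.7 * 707e-12 / 6e-6
Step 4: Convert to fF (multiply by 1e15).
C = 12.21 fF


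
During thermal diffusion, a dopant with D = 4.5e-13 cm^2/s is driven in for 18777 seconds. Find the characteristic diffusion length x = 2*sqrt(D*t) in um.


Step 1: Compute D*t = 4.5e-13 * 18777 = 8.44965e-09 cm^2
Step 2: sqrt(D*t) = 9.1922e-05 cm
Step 3: x = 2 * 9.1922e-05 cm = 1.83844e-04 cm
Step 4: Convert to um (1 cm = 1e4 um): x = 1.838 um


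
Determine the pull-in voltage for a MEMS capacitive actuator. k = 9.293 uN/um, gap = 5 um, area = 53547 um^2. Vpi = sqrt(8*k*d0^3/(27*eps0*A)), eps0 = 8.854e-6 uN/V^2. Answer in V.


Step 1: Compute numerator: 8 * k * d0^3 = 8 * 9.293 * 5^3 = 9293.0
Step 2: Compute denominator: 27 * eps0 * A = 27 * 8.854e-6 * 53547 = 12.800839
Step 3: Vpi = sqrt(9293.0 / 12.800839)
Vpi = 26.94 V


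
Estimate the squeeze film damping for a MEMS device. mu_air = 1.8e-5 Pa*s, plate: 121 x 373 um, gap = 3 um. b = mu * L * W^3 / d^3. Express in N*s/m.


Step 1: Convert to SI.
L = 121e-6 m, W = 373e-6 m, d = 3e-6 m
Step 2: W^3 = (373e-6)^3 = 5.19e-11 m^3
Step 3: d^3 = (3e-6)^3 = 2.70e-17 m^3
Step 4: b = 1.8e-5 * 121e-6 * 5.19e-11 / 2.70e-17
b = 4.19e-03 N*s/m


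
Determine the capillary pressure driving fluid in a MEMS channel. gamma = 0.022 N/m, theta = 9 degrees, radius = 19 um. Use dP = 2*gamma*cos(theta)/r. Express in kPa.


Step 1: cos(9 deg) = 0.9877
Step 2: Convert r to m: r = 19e-6 m
Step 3: dP = 2 * 0.022 * 0.9877 / 19e-6 = 2287.3 Pa
Step 4: Convert Pa to kPa (divide by 1000).
dP = 2.29 kPa


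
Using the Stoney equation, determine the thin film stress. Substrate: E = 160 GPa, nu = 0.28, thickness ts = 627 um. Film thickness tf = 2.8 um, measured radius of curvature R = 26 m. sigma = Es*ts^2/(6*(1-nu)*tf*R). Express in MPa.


Step 1: Compute numerator: Es * ts^2 = 160 * 627^2 = 62900640 (GPa*um^2)
Step 2: Compute denominator (R in um): 6*(1-nu)*tf*R = 6*0.72*2.8*26e6 = 314496000.0 (um^2)
Step 3: sigma (GPa) = 62900640 / 314496000.0 = 2.00005e-01 GPa
Step 4: Convert to MPa (x1000): sigma = 200.0 MPa


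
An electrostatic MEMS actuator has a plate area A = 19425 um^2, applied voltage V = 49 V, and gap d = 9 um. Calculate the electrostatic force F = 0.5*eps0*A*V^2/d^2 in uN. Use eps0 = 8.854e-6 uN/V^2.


Step 1: Identify parameters.
eps0 = 8.854e-6 uN/V^2, A = 19425 um^2, V = 49 V, d = 9 um
Step 2: Compute V^2 = 49^2 = 2401
Step 3: Compute d^2 = 9^2 = 81
Step 4: F = 0.5 * 8.854e-6 * 19425 * 2401 / 81
F = 2.549 uN


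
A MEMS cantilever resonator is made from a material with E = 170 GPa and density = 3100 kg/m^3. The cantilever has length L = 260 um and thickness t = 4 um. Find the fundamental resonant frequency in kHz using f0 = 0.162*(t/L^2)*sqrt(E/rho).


Step 1: Convert units to SI.
t_SI = 4e-6 m, L_SI = 260e-6 m
Step 2: Calculate sqrt(E/rho).
sqrt(170e9 / 3100) = 7405.32 m/s
Step 3: Compute f0.
f0 = 0.162 * 4e-6 / (260e-6)^2 * 7405.32 = 70985.9 Hz = 70.99 kHz


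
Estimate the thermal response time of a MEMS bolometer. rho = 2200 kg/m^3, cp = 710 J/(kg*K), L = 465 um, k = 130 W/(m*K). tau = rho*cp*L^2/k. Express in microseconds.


Step 1: Convert L to m: L = 465e-6 m
Step 2: L^2 = (465e-6)^2 = 2.16225e-07 m^2
Step 3: tau = 2200 * 710 * 2.16225e-07 / 130 = 2.59802654e-03 s
Step 4: Convert to microseconds (multiply by 1e6).
tau = 2598.027 us


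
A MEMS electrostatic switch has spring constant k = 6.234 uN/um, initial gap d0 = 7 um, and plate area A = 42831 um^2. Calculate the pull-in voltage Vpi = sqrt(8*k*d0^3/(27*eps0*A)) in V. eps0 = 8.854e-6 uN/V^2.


Step 1: Compute numerator: 8 * k * d0^3 = 8 * 6.234 * 7^3 = 17106.096
Step 2: Compute denominator: 27 * eps0 * A = 27 * 8.854e-6 * 42831 = 10.239093
Step 3: Vpi = sqrt(17106.096 / 10.239093)
Vpi = 40.87 V


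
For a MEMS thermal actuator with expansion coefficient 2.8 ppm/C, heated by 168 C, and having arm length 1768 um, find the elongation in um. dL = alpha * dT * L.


Step 1: Convert CTE: alpha = 2.8 ppm/C = 2.8e-6 /C
Step 2: dL = 2.8e-6 * 168 * 1768
dL = 0.8317 um


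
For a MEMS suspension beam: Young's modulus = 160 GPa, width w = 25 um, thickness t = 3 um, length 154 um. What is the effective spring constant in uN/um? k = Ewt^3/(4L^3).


Step 1: Convert E to consistent units (1 GPa = 1000 uN/um^2).
E = 160 GPa = 160000 uN/um^2
Step 2: Compute t^3 = 3^3 = 27
Step 3: Compute L^3 = 154^3 = 3652264
Step 4: k = 160000 * 25 * 27 / (4 * 3652264)
k = 7.3927 uN/um
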